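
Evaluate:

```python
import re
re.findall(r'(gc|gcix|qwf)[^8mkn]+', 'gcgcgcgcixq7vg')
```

['gc']

Scanning left to right: at [0:14] match 'gcgcgcgcixq7vg', group 1 = 'gc'.
With a single group, `findall` returns only what that group captured — 1 item.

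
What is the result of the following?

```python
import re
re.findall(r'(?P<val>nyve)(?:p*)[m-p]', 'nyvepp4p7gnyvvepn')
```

['nyve']

This matches the literal 'n', then the literal 'yve' (captured as 'val'); then zero or more of a literal 'p' (non-capturing group); then a character in [m-p].
Walking the string: at [0:6] match 'nyvepp', group 1 = 'nyve'.
With a single group, `findall` returns only what that group captured — 1 item.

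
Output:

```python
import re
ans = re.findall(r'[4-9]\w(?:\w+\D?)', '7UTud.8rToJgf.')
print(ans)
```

Pattern: a character in [4-9], then a word character; then one or more of a word character, then optionally a non-digit (non-capturing group).
Scanning left to right: at [0:6] → '7UTud.'; at [6:14] → '8rToJgf.'.
Since nothing is captured, `findall` lists the 2 matched substrings directly.

['7UTud.', '8rToJgf.']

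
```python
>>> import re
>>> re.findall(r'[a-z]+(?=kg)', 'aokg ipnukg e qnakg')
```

The lookaround is zero-width — it requires the adjacent text to match without consuming it, so the asserted text isn't part of the match.
Walking the string: at [0:2] → 'ao'; at [5:9] → 'ipnu'; at [14:17] → 'qna'.
No capturing groups, so `findall` returns the 3 full match strings.

['ao', 'ipnu', 'qna']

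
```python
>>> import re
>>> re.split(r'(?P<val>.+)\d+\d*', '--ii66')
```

This matches one or more of any character (captured as 'val'); then one or more of a digit, then zero or more of a digit.
Matches to split on: at [0:6] → '--ii66'.
The group in the pattern means `split` returns the separators' captures alongside the pieces.

['', '--ii6', '']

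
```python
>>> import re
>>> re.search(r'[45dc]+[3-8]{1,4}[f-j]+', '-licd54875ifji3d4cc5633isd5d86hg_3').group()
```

This matches one or more of one of [45dc]; then 1 to 4 of a character in [3-8], then one or more of a character in [f-j].
Unlike `match`, `search` isn't anchored — it looks for the pattern anywhere in the string.
The match spans [3:14] → 'cd54875ifji'.

'cd54875ifji'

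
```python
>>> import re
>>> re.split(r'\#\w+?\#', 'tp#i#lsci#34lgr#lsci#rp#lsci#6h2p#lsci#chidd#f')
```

['tp', 'lsci', 'lsci', 'lsci', 'lsci', 'f']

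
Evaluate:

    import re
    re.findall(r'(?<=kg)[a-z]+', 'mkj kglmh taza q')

Because the assertion is zero-width, the text it checks is not consumed and won't appear in the result.
Walking the string: at [6:9] → 'lmh'.
No capturing groups, so `findall` returns the 1 full match string.

['lmh']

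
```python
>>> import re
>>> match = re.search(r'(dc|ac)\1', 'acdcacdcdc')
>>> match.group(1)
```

'dc'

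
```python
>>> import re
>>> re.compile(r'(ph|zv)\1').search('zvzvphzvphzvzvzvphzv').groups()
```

A backreference is literal: `\1` must see the identical characters the first group matched.
Unlike `match`, `search` isn't anchored — it looks for the pattern anywhere in the string.
The match spans [0:4] → 'zvzv'.
Captured: group 1 = 'zv'.

('zv',)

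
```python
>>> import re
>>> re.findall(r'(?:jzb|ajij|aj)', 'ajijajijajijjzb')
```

Branches in `(...|...)` are attempted left-to-right; the first branch that allows the whole pattern to succeed is taken.
Scanning left to right: at [0:4] → 'ajij'; at [4:8] → 'ajij'; at [8:12] → 'ajij'; at [12:15] → 'jzb'.
With no groups in the pattern, `findall` gives back each whole match — 4 here.

['ajij', 'ajij', 'ajij', 'jzb']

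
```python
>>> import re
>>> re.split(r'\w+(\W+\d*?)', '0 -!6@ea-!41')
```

Pattern: one or more of a word character; then one or more of a non-word character, then zero or more of a digit (lazy) (captured).
Because the quantifier is non-greedy, it stops expanding at the earliest point where the rest of the pattern can succeed.
Matches to split on: at [0:4] → '0 -!'; at [4:6] → '6@'; at [6:10] → 'ea-!'.
The group in the pattern means `split` returns the separators' captures alongside the pieces.

['', ' -!', '', '@', '', '-!', '41']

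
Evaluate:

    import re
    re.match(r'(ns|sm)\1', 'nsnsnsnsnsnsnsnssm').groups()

`\1` has to match the exact text group 1 already captured.
`re.match` only tries the pattern at the start of the string.
The match spans [0:4] → 'nsns'.
Captured: group 1 = 'ns'.

('ns',)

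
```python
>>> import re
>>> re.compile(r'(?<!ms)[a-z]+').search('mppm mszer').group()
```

'mppm'

The negative lookaround is zero-width — it rules out positions where the adjacent text would match, without consuming anything.
The match spans [0:4] → 'mppm'.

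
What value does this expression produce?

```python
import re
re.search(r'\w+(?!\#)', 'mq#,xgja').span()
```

The negative lookaround is zero-width — it rules out positions where the adjacent text would match, without consuming anything.
The match spans [0:1] → 'm'.

(0, 1)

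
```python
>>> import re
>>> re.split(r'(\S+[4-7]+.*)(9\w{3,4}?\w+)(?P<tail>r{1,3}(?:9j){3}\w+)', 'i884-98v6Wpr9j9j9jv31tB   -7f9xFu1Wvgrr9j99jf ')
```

`re.split` interleaves the captured-group text with the surrounding fragments.

['', 'i884-', '98v6Wp', 'r9j9j9jv31tB', '   -7f9xFu1Wvgrr9j99jf ']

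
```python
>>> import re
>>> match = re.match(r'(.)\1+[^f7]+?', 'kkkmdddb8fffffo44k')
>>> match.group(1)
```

The match spans [0:4] → 'kkkm'.
Captured: group 1 = 'k'.

'k'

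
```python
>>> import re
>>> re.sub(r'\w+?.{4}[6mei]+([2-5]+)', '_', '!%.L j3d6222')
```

Pattern: one or more of a word character (lazy), then exactly 4 of any character, then one or more of one of [6mei]; then one or more of a character in [2-5] (captured).
Matches: at [3:12] → 'L j3d6222'.
Each match is replaced by '_'.

'!%._'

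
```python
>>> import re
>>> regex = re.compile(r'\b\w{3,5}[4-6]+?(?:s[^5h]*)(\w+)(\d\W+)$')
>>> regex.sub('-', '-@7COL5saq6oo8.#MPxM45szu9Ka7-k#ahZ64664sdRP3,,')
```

This matches a word boundary (`\b`, zero-width); then 3 to 5 of a word character, then one or more of a character in [4-6] (lazy); then the literal 's', then zero or more of any character except [5h] (non-capturing group); then one or more of a word character (captured); then a digit, then one or more of a non-word character (captured); then anchored at the end.
`sub` substitutes '-' at each match site.

'-@7COL5saq6oo8.#-'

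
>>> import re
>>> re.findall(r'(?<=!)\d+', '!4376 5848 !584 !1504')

Because the assertion is zero-width, the text it checks is not consumed and won't appear in the result.
`findall` yields the raw match text (3 of them) because the pattern has no groups.

['4376', '584', '1504']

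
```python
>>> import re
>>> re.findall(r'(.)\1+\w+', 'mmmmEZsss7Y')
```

['m']

After group 1 captures some text, `\1` only succeeds where that same text appears again.
Matches: at [0:11] match 'mmmmEZsss7Y', group 1 = 'm'.
One capturing group, so `findall` returns just the captured substring from the one match — 1 in all.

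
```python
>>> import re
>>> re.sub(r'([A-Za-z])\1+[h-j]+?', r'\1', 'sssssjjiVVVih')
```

`\1` is not a pattern — it's the concrete string captured by group 1, re-applied verbatim.
Matches: at [0:6] → 'sssssj'; at [8:12] → 'VVVi'.
Each match is replaced using the text its own group 1 captured.

'sjiVh'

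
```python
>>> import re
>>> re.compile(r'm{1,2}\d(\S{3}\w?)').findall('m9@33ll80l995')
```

['@33l']

Pattern: 1 to 2 of the literal 'm', then a digit; then exactly 3 of a non-whitespace character, then optionally a word character (captured).
Scanning left to right: at [0:6] match 'm9@33l', group 1 = '@33l'.
Because there's exactly one group, `findall` drops the full match and keeps group 1 from the one hit.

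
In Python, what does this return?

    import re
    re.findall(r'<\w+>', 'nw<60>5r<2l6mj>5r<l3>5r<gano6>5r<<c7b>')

['<60>', '<2l6mj>', '<l3>', '<gano6>', '<c7b>']

Walking the string: at [2:6] → '<60>'; at [8:15] → '<2l6mj>'; at [17:21] → '<l3>'; at [23:30] → '<gano6>'; at [33:38] → '<c7b>'.
No capturing groups, so `findall` returns the 5 full match strings.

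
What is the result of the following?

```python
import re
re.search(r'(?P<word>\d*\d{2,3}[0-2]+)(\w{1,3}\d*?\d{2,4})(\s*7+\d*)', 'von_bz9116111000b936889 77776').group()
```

Pattern: zero or more of a digit, then 2 to 3 of a digit, then one or more of a character in [0-2] (captured as 'word'); then 1 to 3 of a word character, then zero or more of a digit (lazy), then 2 to 4 of a digit (captured); then zero or more of whitespace, then one or more of the literal '7', then zero or more of a digit (captured).
`re.search` tries every starting position until one works.
The match spans [6:29] → '9116111000b936889 77776'.
Captured: group 1 = '9116111000', group 2 = 'b936889', group 3 = ' 77776'.

'9116111000b936889 77776'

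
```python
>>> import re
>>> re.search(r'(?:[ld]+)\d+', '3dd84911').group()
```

This matches one or more of one of [ld] (non-capturing group); then one or more of a digit.
`re.search` tries every starting position until one works.
The match spans [1:8] → 'dd84911'.

'dd84911'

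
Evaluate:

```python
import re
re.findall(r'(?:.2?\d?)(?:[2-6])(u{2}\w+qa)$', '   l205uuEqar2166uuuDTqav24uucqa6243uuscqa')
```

['uuEqar2166uuuDTqav24uucqa6243uuscqa']

The pattern matches any character, then optionally a literal '2', then optionally a digit (non-capturing group); then a character in [2-6] (non-capturing group); then exactly 2 of a literal 'u', then one or more of a word character, then the literal 'qa' (captured); then anchored at the end.
Matches: at [3:42] match 'l205uuEqar2166uuuDTqav24uucqa6243uuscqa', group 1 = 'uuEqar2166uuuDTqav24uucqa6243uuscqa'.
`findall` collects group 1 from the one match (1 total).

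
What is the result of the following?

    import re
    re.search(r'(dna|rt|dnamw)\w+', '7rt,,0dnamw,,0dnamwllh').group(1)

'dna'

The match spans [6:11] → 'dnamw'.
Captured: group 1 = 'dna'.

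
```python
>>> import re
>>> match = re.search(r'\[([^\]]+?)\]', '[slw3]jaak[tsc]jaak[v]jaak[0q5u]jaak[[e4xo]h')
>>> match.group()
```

'[slw3]'

Unlike `match`, `search` isn't anchored — it looks for the pattern anywhere in the string.
The match spans [0:6] → '[slw3]'.
Captured: group 1 = 'slw3'.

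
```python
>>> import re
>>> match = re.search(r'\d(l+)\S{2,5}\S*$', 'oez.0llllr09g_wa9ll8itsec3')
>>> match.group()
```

'0llllr09g_wa9ll8itsec3'

The match spans [4:26] → '0llllr09g_wa9ll8itsec3'.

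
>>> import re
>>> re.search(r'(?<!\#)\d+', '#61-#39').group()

A negative assertion filters positions out without eating any characters.
`re.search` scans for the first position where the pattern succeeds.
The match spans [2:3] → '1'.

'1'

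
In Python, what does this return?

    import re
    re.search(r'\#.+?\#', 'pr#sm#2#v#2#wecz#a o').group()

'#sm#'

Because the quantifier is non-greedy, it stops expanding at the earliest point where the rest of the pattern can succeed.
`search` walks the string left to right and returns the first match it finds.
The match spans [2:6] → '#sm#'.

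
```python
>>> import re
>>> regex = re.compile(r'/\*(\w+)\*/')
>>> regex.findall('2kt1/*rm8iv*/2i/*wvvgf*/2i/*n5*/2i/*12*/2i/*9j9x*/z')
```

['rm8iv', 'wvvgf', 'n5', '12', '9j9x']

One capturing group, so `findall` returns just the captured substring from each match — 5 in all.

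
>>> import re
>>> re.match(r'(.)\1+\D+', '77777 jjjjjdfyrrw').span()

(0, 17)

`re.match` only tries the pattern at the start of the string.
The match spans [0:17] → '77777 jjjjjdfyrrw'.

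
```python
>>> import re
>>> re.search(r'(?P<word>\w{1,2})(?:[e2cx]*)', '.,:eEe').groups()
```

The pattern matches 1 to 2 of a word character (captured as 'word'); then zero or more of one of [e2cx] (non-capturing group).
`re.search` scans for the first position where the pattern succeeds.
The match spans [3:6] → 'eEe'.
Captured: group 1 = 'eE'.

('eE',)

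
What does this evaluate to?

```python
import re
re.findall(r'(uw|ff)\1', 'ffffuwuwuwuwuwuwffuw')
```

['ff', 'uw', 'uw', 'uw']

The backreference `\1` re-matches whatever the first group consumed, character for character.
Walking the string: at [0:4] match 'ffff', group 1 = 'ff'; at [4:8] match 'uwuw', group 1 = 'uw'; at [8:12] match 'uwuw', group 1 = 'uw'; at [12:16] match 'uwuw', group 1 = 'uw'.
One capturing group, so `findall` returns just the captured substring from each match — 4 in all.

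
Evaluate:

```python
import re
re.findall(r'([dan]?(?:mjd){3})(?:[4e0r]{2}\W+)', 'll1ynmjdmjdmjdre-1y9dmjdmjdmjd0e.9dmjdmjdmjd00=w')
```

Because there's exactly one group, `findall` drops the full match and keeps group 1 from each hit.

['nmjdmjdmjd', 'dmjdmjdmjd', 'dmjdmjdmjd']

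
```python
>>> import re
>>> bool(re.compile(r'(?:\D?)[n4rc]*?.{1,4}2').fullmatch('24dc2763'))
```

This matches optionally a non-digit (non-capturing group); then zero or more of one of [n4rc] (lazy), then 1 to 4 of any character, then the literal '2'.
`re.fullmatch` requires the pattern to consume the entire string.
Here the pattern can't cover the whole string, so the call returns None, and `bool(None)` is False.

False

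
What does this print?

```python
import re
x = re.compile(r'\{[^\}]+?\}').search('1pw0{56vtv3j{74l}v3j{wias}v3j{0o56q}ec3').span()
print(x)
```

The match spans [4:17] → '{56vtv3j{74l}'.

(4, 17)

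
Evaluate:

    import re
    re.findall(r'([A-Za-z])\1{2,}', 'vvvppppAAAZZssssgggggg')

['v', 'p', 'A', 's', 'g']

A backreference is literal: `\1` must see the identical characters the first group matched.
One capturing group, so `findall` returns just the captured substring from each match — 5 in all.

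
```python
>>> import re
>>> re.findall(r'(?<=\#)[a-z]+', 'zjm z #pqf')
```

['pqf']

The lookaround is zero-width — it requires the adjacent text to match without consuming it, so the asserted text isn't part of the match.
Since nothing is captured, `findall` lists the 1 matched substring directly.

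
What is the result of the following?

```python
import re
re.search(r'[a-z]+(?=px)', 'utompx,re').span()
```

(0, 4)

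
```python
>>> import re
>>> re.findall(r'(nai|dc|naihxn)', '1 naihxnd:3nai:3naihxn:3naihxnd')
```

Alternation isn't longest-match — the leftmost alternative that fits at this position is chosen.
`findall` collects group 1 from each match (4 total).

['nai', 'nai', 'nai', 'nai']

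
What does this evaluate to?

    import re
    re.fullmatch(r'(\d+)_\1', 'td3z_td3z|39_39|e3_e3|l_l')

None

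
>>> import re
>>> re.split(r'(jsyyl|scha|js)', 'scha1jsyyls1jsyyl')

Alternation isn't longest-match — the leftmost alternative that fits at this position is chosen.
Because the pattern has a capturing group, `split` also inserts each captured text between the pieces.

['', 'scha', '1', 'jsyyl', 's1', 'jsyyl', '']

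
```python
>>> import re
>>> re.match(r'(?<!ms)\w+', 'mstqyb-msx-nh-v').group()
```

`match` is anchored at position 0; if the pattern doesn't fit there, it returns None.
The match spans [0:6] → 'mstqyb'.

'mstqyb'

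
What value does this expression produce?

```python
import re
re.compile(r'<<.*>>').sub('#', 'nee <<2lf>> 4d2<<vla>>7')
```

'nee #7'

Matches: at [4:22] → '<<2lf>> 4d2<<vla>>'.
Each match is replaced by '#'.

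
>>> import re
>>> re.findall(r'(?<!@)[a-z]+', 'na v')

`(?!…)`/`(?<!…)` only lets a position through if the neighbouring text does NOT match; no characters are consumed.
Walking the string: at [0:2] → 'na'; at [3:4] → 'v'.
With no groups in the pattern, `findall` gives back each whole match — 2 here.

['na', 'v']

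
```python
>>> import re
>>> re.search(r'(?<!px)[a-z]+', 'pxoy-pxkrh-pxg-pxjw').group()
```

'pxoy'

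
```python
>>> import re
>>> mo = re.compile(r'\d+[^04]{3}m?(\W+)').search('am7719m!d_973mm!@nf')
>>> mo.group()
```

Pattern: one or more of a digit; then exactly 3 of any character except [04], then optionally the literal 'm'; then one or more of a non-word character (captured).
`re.search` tries every starting position until one works.
The match spans [2:8] → '7719m!'.
Captured: group 1 = '!'.

'7719m!'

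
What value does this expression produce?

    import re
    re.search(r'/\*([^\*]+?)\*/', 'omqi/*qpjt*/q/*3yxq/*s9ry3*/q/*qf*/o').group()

'/*qpjt*/'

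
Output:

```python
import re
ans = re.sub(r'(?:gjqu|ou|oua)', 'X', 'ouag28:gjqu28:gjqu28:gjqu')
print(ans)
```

Xag28:X28:X28:X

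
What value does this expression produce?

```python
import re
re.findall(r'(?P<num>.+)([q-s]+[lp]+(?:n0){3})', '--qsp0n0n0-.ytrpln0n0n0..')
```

`findall` packs the 2 group values into a tuple for every match.

[('--qsp0n0n0-.yt', 'rpln0n0n0')]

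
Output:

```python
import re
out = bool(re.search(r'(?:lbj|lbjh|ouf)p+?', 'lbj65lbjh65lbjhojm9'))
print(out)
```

Here nothing in the string fits, so the call returns None, and `bool(None)` is False.

False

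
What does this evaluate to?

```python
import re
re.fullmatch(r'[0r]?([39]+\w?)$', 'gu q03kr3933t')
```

Pattern: optionally one of [0r]; then one or more of one of [39], then optionally a word character (captured); then anchored at the end.
`re.fullmatch` requires the pattern to consume the entire string.
Here the pattern can't cover the whole string, so the call returns None.

None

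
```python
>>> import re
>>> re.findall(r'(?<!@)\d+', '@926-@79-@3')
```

`(?!…)`/`(?<!…)` only lets a position through if the neighbouring text does NOT match; no characters are consumed.
No capturing groups, so `findall` returns the 2 full match strings.

['26', '9']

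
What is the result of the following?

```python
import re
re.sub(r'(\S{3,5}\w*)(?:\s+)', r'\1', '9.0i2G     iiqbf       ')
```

'9.0i2Giiqbf'

This matches 3 to 5 of a non-whitespace character, then zero or more of a word character (captured); then one or more of whitespace (non-capturing group).
Matches: at [0:11] → '9.0i2G     '; at [11:23] → 'iiqbf       '.
Each match is replaced using the text its own group 1 captured.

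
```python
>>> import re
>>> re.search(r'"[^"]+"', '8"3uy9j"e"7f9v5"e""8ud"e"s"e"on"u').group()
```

'"3uy9j"'

The match spans [1:8] → '"3uy9j"'.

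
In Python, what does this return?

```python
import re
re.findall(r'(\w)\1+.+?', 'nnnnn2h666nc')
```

The backreference `\1` re-matches whatever the first group consumed, character for character.
Scanning left to right: at [0:6] match 'nnnnn2', group 1 = 'n'; at [7:11] match '666n', group 1 = '6'.
With a single group, `findall` returns only what that group captured — 2 items.

['n', '6']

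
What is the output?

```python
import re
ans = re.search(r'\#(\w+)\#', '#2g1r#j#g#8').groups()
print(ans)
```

('2g1r',)

The match spans [0:6] → '#2g1r#'.
Captured: group 1 = '2g1r'.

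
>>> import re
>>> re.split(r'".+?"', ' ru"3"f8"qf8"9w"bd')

[' ru', 'f8', '9w"bd']

A non-greedy quantifier consumes as few characters as it can — just enough that the remainder of the pattern still matches from where it stops; whatever follows it matches normally.
Matches to split on: at [3:6] → '"3"'; at [8:13] → '"qf8"'.
`split` removes every match and returns the 3 fragments in between.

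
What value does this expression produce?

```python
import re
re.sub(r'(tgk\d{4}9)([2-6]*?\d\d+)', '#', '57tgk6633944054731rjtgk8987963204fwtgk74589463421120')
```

'57#rj#fw#'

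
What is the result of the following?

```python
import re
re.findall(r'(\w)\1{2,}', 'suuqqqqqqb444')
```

['q', '4']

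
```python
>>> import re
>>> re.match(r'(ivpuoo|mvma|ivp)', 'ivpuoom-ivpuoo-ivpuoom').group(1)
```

The match spans [0:6] → 'ivpuoo'.
Captured: group 1 = 'ivpuoo'.

'ivpuoo'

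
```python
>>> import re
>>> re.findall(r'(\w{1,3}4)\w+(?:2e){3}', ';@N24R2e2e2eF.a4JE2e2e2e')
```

Pattern: 1 to 3 of a word character, then the literal '4' (captured); then one or more of a word character, then the literal '2e' repeated 3 times.
Scanning left to right: at [2:12] match 'N24R2e2e2e', group 1 = 'N24'; at [14:24] match 'a4JE2e2e2e', group 1 = 'a4'.
`findall` collects group 1 from each match (2 total).

['N24', 'a4']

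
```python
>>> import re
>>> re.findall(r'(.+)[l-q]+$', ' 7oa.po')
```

Pattern: one or more of any character (captured); then one or more of a character in [l-q]; then anchored at the end.
`findall` collects group 1 from the one match (1 total).

[' 7oa.p']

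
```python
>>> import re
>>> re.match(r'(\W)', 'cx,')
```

None

Pattern: a non-word character (captured).
`re.match` won't scan ahead — the pattern has to work from the very first character.
Here position 0 doesn't satisfy it, so the call returns None.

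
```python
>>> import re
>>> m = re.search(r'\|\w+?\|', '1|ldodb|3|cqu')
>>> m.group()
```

`search` walks the string left to right and returns the first match it finds.
The match spans [1:8] → '|ldodb|'.

'|ldodb|'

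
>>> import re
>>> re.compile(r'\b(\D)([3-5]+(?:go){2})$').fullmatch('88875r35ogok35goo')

This matches a word boundary (`\b`, zero-width); then a non-digit (captured); then one or more of a character in [3-5], then the literal 'go' repeated 2 times (captured); then anchored at the end.
`re.fullmatch` requires the pattern to consume the entire string.
Here the string isn't matched end-to-end, so the call returns None.

None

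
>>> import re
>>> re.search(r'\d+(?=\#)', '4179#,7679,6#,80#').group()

'4179'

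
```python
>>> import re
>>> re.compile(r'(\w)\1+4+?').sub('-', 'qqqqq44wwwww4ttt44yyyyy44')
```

After group 1 captures some text, `\1` only succeeds where that same text appears again.
Every occurrence is swapped for '-'.

'-4--4-4'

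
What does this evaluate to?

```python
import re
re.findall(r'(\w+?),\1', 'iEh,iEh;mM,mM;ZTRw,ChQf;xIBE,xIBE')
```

['iEh', 'mM', 'xIBE']

A backreference is literal: `\1` must see the identical characters the first group matched.
Walking the string: at [0:7] match 'iEh,iEh', group 1 = 'iEh'; at [8:13] match 'mM,mM', group 1 = 'mM'; at [24:33] match 'xIBE,xIBE', group 1 = 'xIBE'.
`findall` collects group 1 from each match (3 total).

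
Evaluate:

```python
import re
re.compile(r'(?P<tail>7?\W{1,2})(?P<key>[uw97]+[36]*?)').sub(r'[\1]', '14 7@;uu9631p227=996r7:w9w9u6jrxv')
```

With the lazy modifier that quantifier settles for the fewest repetitions that let the rest of the pattern succeed (the atoms after it are unaffected and can still be greedy).
The replacement refers to a captured group, so each match is rewritten using its own captured text.

'14[ ][@;]631p22[7=]6r[7:]6jrxv'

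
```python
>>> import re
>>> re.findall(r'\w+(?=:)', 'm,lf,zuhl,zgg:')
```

The `(?=…)`/`(?<=…)` assertion just peeks at neighbouring text; it doesn't advance the match position.
Walking the string: at [10:13] → 'zgg'.
No capturing groups, so `findall` returns the 1 full match string.

['zgg']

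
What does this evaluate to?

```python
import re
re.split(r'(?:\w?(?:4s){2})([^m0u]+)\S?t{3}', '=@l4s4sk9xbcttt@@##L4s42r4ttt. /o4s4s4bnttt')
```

['=@', 'k9xbcttt@@##L4s42r4ttt. /o4s4s4bn', '']

The pattern matches optionally a word character, then the literal '4s' repeated 2 times (non-capturing group); then one or more of any character except [m0u] (captured); then optionally a non-whitespace character, then exactly 3 of a literal 't'.
Matches to split on: at [2:43] → 'l4s4sk9xbcttt@@##L4s42r4ttt. /o4s4s4bnttt'.
`re.split` interleaves the captured-group text with the surrounding fragments.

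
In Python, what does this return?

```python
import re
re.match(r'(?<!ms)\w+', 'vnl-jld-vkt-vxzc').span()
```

A negative assertion filters positions out without eating any characters.
With `match`, the pattern is implicitly anchored at the beginning.
The match spans [0:3] → 'vnl'.

(0, 3)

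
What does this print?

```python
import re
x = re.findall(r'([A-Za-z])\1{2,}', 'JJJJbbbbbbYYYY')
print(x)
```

['J', 'b', 'Y']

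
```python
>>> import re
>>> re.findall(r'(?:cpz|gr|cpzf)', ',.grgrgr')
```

['gr', 'gr', 'gr']

Scanning left to right: at [2:4] → 'gr'; at [4:6] → 'gr'; at [6:8] → 'gr'.
`findall` yields the raw match text (3 of them) because the pattern has no groups.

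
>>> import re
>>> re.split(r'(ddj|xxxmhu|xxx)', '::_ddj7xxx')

Matches to split on: at [3:6] → 'ddj'; at [7:10] → 'xxx'.
The group in the pattern means `split` returns the separators' captures alongside the pieces.

['::_', 'ddj', '7', 'xxx', '']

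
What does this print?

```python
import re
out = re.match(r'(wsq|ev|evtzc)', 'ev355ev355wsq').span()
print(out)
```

(0, 2)

`re.match` only tries the pattern at the start of the string.
The match spans [0:2] → 'ev'.
Captured: group 1 = 'ev'.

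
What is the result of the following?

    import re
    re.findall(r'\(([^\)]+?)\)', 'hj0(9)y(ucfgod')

Scanning left to right: at [3:6] match '(9)', group 1 = '9'.
Because there's exactly one group, `findall` drops the full match and keeps group 1 from the one hit.

['9']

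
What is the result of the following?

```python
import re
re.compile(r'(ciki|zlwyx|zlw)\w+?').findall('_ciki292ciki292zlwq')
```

Walking the string: at [1:6] match 'ciki2', group 1 = 'ciki'; at [8:13] match 'ciki2', group 1 = 'ciki'; at [15:19] match 'zlwq', group 1 = 'zlw'.
One capturing group, so `findall` returns just the captured substring from each match — 3 in all.

['ciki', 'ciki', 'zlw']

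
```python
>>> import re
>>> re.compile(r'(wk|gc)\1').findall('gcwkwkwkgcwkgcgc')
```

['wk', 'gc']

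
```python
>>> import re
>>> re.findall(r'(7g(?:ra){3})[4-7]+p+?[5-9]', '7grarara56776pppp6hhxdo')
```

Pattern: the literal '7g', then the literal 'ra' repeated 3 times (captured); then one or more of a character in [4-7], then one or more of a literal 'p' (lazy); then a character in [5-9].
Scanning left to right: at [0:18] match '7grarara56776pppp6', group 1 = '7grarara'.
`findall` collects group 1 from the one match (1 total).

['7grarara']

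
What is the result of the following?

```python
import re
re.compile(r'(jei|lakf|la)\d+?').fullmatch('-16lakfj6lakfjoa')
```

None

`fullmatch` succeeds only if the pattern covers the string from start to end.
Here there's no way to consume every character, so the call returns None.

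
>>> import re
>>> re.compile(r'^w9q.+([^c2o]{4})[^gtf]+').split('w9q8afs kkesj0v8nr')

Pattern: anchored at the start of the string; then the literal 'w9q', then one or more of any character; then exactly 4 of any character except [c2o] (captured); then one or more of any character except [gtf].
Matches to split on: at [0:18] → 'w9q8afs kkesj0v8nr'.
`re.split` interleaves the captured-group text with the surrounding fragments.

['', '0v8n', '']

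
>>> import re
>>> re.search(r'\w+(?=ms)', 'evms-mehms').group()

'ev'

The lookaround is zero-width — it requires the adjacent text to match without consuming it, so the asserted text isn't part of the match.
The match spans [0:2] → 'ev'.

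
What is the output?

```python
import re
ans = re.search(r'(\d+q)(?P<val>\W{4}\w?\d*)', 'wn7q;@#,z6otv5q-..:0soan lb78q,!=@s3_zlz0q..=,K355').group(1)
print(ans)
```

The pattern matches one or more of a digit, then a literal 'q' (captured); then exactly 4 of a non-word character, then optionally a word character, then zero or more of a digit (captured as 'val').
`search` walks the string left to right and returns the first match it finds.
The match spans [2:10] → '7q;@#,z6'.
Captured: group 1 = '7q', group 2 = ';@#,z6'.

7q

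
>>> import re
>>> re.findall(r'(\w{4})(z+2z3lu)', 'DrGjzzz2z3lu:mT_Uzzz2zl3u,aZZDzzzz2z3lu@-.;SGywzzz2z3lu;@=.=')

[('DrGj', 'zzz2z3lu'), ('aZZD', 'zzzz2z3lu'), ('SGyw', 'zzz2z3lu')]

Pattern: exactly 4 of a word character (captured); then one or more of a literal 'z', then the literal '2z', then the literal '3lu' (captured).
Scanning left to right: at [0:12] match 'DrGjzzz2z3lu', groups = ('DrGj', 'zzz2z3lu'); at [26:39] match 'aZZDzzzz2z3lu', groups = ('aZZD', 'zzzz2z3lu'); at [43:55] match 'SGywzzz2z3lu', groups = ('SGyw', 'zzz2z3lu').
Multiple groups make `findall` return tuples — one 2-tuple for each match.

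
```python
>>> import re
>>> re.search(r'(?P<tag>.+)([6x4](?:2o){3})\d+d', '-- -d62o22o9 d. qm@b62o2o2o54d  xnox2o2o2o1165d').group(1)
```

The match spans [0:47] → '-- -d62o22o9 d. qm@b62o2o2o54d  xnox2o2o2o1165d'.
Captured: group 1 = '-- -d62o22o9 d. qm@b62o2o2o54d  xno', group 2 = 'x2o2o2o'.

'-- -d62o22o9 d. qm@b62o2o2o54d  xno'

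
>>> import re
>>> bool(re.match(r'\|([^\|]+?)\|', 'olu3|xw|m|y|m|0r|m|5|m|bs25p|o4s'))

`re.match` won't scan ahead — the pattern has to work from the very first character.
Here the string doesn't start with a match, so the call returns None, and `bool(None)` is False.

False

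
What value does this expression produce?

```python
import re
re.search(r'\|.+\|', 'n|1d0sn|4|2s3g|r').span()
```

(1, 15)

The match spans [1:15] → '|1d0sn|4|2s3g|'.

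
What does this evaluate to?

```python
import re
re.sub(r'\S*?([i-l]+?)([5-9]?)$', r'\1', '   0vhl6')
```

'   l'

This matches zero or more of a non-whitespace character (lazy); then one or more of a character in [i-l] (lazy) (captured); then optionally a character in [5-9] (captured); then anchored at the end.
Matches: at [3:8] → '0vhl6'.
`\1` in the replacement pulls in group 1's text for each match.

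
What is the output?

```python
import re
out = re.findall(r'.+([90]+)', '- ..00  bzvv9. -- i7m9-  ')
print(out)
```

['9']

This matches one or more of any character; then one or more of one of [90] (captured).
Scanning left to right: at [0:22] match '- ..00  bzvv9. -- i7m9', group 1 = '9'.
With a single group, `findall` returns only what that group captured — 1 item.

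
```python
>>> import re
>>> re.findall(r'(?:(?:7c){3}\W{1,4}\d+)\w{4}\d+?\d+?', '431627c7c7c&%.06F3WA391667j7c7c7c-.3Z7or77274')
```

['7c7c7c&%.06F3WA39', '7c7c7c-.3Z7or77']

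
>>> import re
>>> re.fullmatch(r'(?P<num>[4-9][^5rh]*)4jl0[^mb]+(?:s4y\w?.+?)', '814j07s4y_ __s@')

This matches a character in [4-9], then zero or more of any character except [5rh] (captured as 'num'); then the literal '4', then the literal 'jl0', then one or more of any character except [mb]; then the literal 's4y', then optionally a word character, then one or more of any character (lazy) (non-capturing group).
For `fullmatch`, every character of the input must be accounted for by the pattern.
Here the pattern can't cover the whole string, so the call returns None.

None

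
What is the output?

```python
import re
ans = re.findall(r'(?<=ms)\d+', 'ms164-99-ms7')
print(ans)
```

['164', '7']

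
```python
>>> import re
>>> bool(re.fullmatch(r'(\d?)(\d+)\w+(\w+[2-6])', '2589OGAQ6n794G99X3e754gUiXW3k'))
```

False

`fullmatch` succeeds only if the pattern covers the string from start to end.
Here the pattern can't cover the whole string, so the call returns None, and `bool(None)` is False.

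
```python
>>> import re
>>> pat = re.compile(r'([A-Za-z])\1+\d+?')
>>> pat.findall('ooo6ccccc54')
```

`\1` has to match the exact text group 1 already captured.
Matches: at [0:4] match 'ooo6', group 1 = 'o'; at [4:10] match 'ccccc5', group 1 = 'c'.
`findall` collects group 1 from each match (2 total).

['o', 'c']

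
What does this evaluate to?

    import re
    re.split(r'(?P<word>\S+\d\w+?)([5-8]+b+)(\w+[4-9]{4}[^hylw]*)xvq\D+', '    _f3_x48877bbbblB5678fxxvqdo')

['    ', '_f3_x4887', '7bbbb', 'lB5678fx', '']

The pattern matches one or more of a non-whitespace character, then a digit, then one or more of a word character (lazy) (captured as 'word'); then one or more of a character in [5-8], then one or more of a literal 'b' (captured); then one or more of a word character, then exactly 4 of a character in [4-9], then zero or more of any character except [hylw] (captured); then the literal 'xvq', then one or more of a non-digit.
Matches to split on: at [4:31] → '_f3_x48877bbbblB5678fxxvqdo'.
Because the pattern has a capturing group, `split` also inserts each captured text between the pieces.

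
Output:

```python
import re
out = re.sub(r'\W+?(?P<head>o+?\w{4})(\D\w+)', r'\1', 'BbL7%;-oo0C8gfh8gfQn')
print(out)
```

BbL7oo0C8

The pattern matches one or more of a non-word character (lazy); then one or more of a literal 'o' (lazy), then exactly 4 of a word character (captured as 'head'); then a non-digit, then one or more of a word character (captured).
Matches: at [4:20] → '%;-oo0C8gfh8gfQn'.
The replacement refers to a captured group, so each match is rewritten using its own captured text.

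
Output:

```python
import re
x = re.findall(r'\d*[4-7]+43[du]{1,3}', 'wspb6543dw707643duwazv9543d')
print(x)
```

['6543d', '707643du', '9543d']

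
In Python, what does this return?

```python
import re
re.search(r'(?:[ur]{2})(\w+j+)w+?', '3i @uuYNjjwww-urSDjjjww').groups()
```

('YNjj',)

The match spans [4:11] → 'uuYNjjw'.
Captured: group 1 = 'YNjj'.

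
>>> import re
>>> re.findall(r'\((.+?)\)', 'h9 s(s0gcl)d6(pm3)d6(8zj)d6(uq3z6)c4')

['s0gcl', 'pm3', '8zj', 'uq3z6']

Matches: at [4:11] match '(s0gcl)', group 1 = 's0gcl'; at [13:18] match '(pm3)', group 1 = 'pm3'; at [20:25] match '(8zj)', group 1 = '8zj'; at [27:34] match '(uq3z6)', group 1 = 'uq3z6'.
Because there's exactly one group, `findall` drops the full match and keeps group 1 from each hit.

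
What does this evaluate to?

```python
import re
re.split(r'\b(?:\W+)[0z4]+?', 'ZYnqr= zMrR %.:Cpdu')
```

`split` removes every match and returns the 2 fragments in between.

['ZYnqr', 'MrR %.:Cpdu']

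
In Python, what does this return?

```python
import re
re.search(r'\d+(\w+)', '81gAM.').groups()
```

The match spans [0:5] → '81gAM'.
Captured: group 1 = 'gAM'.

('gAM',)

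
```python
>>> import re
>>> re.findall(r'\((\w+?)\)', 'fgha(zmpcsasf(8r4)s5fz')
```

['8r4']

Scanning left to right: at [13:18] match '(8r4)', group 1 = '8r4'.
With a single group, `findall` returns only what that group captured — 1 item.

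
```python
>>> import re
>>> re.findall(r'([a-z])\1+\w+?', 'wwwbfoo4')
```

['w', 'o']

`\1` is not a pattern — it's the concrete string captured by group 1, re-applied verbatim.
Scanning left to right: at [0:4] match 'wwwb', group 1 = 'w'; at [5:8] match 'oo4', group 1 = 'o'.
One capturing group, so `findall` returns just the captured substring from each match — 2 in all.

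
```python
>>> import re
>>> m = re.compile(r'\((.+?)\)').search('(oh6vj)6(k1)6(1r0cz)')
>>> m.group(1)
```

The match spans [0:7] → '(oh6vj)'.
Captured: group 1 = 'oh6vj'.

'oh6vj'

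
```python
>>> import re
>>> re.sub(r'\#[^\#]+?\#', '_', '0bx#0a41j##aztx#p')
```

'0bx__p'

Matches: at [3:10] → '#0a41j#'; at [10:16] → '#aztx#'.
Every occurrence is swapped for '_'.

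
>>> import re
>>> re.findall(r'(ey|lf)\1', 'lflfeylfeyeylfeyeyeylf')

['lf', 'ey', 'ey']

A backreference is literal: `\1` must see the identical characters the first group matched.
With a single group, `findall` returns only what that group captured — 3 items.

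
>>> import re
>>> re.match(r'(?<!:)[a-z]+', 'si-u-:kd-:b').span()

A negative assertion filters positions out without eating any characters.
`match` is anchored at position 0; if the pattern doesn't fit there, it returns None.
The match spans [0:2] → 'si'.

(0, 2)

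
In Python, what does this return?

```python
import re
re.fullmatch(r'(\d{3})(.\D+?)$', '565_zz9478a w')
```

This matches exactly 3 of a digit (captured); then any character, then one or more of a non-digit (lazy) (captured); then anchored at the end.
`re.fullmatch` requires the pattern to consume the entire string.
Here the pattern can't cover the whole string, so the call returns None.

None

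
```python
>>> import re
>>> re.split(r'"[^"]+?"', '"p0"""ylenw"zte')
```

['', '"', 'zte']

Matches to split on: at [0:4] → '"p0"'; at [5:12] → '"ylenw"'.
Each match becomes a cut point; 3 segments remain.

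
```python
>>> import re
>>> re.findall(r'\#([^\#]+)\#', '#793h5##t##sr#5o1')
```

With a single group, `findall` returns only what that group captured — 3 items.

['793h5', 't', 'sr']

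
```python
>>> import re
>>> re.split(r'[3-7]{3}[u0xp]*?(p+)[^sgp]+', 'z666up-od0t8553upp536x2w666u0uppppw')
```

['z', 'p', 'pp536x2w', 'pppp', '']

Pattern: exactly 3 of a character in [3-7], then zero or more of one of [u0xp] (lazy); then one or more of a literal 'p' (captured); then one or more of any character except [sgp].
With the lazy modifier that quantifier settles for the fewest repetitions that let the rest of the pattern succeed (the atoms after it are unaffected and can still be greedy).
Matches to split on: at [1:16] → '666up-od0t8553u'; at [24:35] → '666u0uppppw'.
`re.split` interleaves the captured-group text with the surrounding fragments.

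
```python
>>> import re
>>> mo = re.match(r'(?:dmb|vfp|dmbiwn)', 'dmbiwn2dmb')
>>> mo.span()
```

`re.match` won't scan ahead — the pattern has to work from the very first character.
The match spans [0:3] → 'dmb'.

(0, 3)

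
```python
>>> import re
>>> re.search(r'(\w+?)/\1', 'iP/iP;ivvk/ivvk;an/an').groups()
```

('iP',)

A backreference is literal: `\1` must see the identical characters the first group matched.
`search` walks the string left to right and returns the first match it finds.
The match spans [0:5] → 'iP/iP'.
Captured: group 1 = 'iP'.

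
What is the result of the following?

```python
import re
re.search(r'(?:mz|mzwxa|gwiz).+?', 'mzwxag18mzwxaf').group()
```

'mzw'

Alternation tries branches left to right and keeps the first one that lets the overall match succeed at that position.
The match spans [0:3] → 'mzw'.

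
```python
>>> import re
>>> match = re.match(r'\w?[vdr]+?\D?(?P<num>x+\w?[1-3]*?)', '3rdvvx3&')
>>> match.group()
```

'3rdvvx3'

`match` is anchored at position 0; if the pattern doesn't fit there, it returns None.
The match spans [0:7] → '3rdvvx3'.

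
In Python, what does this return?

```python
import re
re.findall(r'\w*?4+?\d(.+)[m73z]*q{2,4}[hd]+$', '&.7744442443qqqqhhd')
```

['442443qq']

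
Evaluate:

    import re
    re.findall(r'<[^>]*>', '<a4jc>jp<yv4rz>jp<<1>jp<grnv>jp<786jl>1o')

Since nothing is captured, `findall` lists the 5 matched substrings directly.

['<a4jc>', '<yv4rz>', '<<1>', '<grnv>', '<786jl>']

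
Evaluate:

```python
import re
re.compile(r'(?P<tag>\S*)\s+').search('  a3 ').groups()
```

('',)

The pattern matches zero or more of a non-whitespace character (captured as 'tag'); then one or more of whitespace.
`re.search` scans for the first position where the pattern succeeds.
The match spans [0:2] → '  '.
Captured: group 1 = ''.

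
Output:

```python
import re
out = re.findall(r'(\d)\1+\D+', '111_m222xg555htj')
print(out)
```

['1', '2', '5']

After group 1 captures some text, `\1` only succeeds where that same text appears again.
Scanning left to right: at [0:5] match '111_m', group 1 = '1'; at [5:10] match '222xg', group 1 = '2'; at [10:16] match '555htj', group 1 = '5'.
Because there's exactly one group, `findall` drops the full match and keeps group 1 from each hit.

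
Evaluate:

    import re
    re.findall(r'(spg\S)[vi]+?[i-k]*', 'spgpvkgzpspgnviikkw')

['spgp', 'spgn']

This matches the literal 'spg', then a non-whitespace character (captured); then one or more of one of [vi] (lazy), then zero or more of a character in [i-k].
One capturing group, so `findall` returns just the captured substring from each match — 2 in all.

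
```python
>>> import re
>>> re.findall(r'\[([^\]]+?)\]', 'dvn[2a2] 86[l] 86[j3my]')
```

Matches: at [3:8] match '[2a2]', group 1 = '2a2'; at [11:14] match '[l]', group 1 = 'l'; at [17:23] match '[j3my]', group 1 = 'j3my'.
With a single group, `findall` returns only what that group captured — 3 items.

['2a2', 'l', 'j3my']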